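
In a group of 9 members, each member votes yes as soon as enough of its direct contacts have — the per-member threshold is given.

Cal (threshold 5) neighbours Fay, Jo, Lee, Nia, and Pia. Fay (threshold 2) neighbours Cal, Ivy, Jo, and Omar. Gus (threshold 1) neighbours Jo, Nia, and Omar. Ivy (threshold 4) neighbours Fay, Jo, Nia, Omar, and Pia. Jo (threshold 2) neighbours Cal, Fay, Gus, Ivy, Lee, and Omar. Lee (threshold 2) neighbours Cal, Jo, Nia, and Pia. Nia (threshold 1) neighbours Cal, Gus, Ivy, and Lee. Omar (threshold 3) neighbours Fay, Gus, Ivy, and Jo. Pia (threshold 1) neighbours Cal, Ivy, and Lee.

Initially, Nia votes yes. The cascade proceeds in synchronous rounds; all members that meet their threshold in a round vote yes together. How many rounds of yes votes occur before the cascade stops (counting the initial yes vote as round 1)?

Round 1 — Nia votes yes (initial).
Round 2 — checking thresholds:
  Cal: 1 of 5 neighbours < 5, below threshold.
  Gus: 1 of 3 neighbours ≥ 1, votes yes.
  Ivy: 1 of 5 neighbours < 4, below threshold.
  Lee: 1 of 4 neighbours < 2, below threshold.
Round 3 — no new yes votes; cascade stops.

2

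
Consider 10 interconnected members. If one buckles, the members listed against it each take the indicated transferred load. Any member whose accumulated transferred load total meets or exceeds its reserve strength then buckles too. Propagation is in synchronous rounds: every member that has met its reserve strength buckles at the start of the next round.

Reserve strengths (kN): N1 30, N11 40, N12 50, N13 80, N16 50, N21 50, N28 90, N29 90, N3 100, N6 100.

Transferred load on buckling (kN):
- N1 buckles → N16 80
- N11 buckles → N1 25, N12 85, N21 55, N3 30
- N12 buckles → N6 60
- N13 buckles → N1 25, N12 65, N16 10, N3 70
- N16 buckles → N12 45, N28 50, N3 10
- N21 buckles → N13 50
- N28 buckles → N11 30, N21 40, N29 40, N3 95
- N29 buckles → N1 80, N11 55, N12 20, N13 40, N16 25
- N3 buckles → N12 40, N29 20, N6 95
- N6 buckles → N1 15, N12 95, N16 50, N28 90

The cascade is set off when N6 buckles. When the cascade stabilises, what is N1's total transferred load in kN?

15

Round 1 — N6 buckles (initial).
  N1: +15 → 15 < 30
  N12: +95 → 95 ≥ 50
  N16: +50 → 50 ≥ 50
  N28: +90 → 90 ≥ 90
Round 2 — N12, N16, N28 buckle.
  N11: +30 → 30 < 40
  N21: +40 → 40 < 50
  N29: +40 → 40 < 90
  N3: +10+95 → 105 ≥ 100
Round 3 — N3 buckles.
  N29: +20 → 60 < 90
No further bucklings.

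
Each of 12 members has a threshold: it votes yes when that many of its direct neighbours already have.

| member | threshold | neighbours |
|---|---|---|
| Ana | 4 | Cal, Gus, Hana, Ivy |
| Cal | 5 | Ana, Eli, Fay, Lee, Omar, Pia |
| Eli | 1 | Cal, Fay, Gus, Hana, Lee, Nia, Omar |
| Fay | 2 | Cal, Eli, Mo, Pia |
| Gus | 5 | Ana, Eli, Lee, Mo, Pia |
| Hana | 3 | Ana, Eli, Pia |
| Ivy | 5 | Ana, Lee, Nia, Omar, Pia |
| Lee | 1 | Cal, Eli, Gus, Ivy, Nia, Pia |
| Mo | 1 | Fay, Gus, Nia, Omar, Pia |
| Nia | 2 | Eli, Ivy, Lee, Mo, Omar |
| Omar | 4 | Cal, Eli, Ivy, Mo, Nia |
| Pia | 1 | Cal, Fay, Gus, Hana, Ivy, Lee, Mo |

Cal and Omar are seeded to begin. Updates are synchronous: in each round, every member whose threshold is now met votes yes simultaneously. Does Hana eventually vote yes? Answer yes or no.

no

Round 1 — Cal, Omar vote yes (initial).
Round 2 — checking thresholds:
  Ana: 1 of 4 neighbours < 4, below threshold.
  Eli: 2 of 7 neighbours ≥ 1, votes yes.
  Fay: 1 of 4 neighbours < 2, below threshold.
  Ivy: 1 of 5 neighbours < 5, below threshold.
  Lee: 1 of 6 neighbours ≥ 1, votes yes.
  Mo: 1 of 5 neighbours ≥ 1, votes yes.
  Nia: 1 of 5 neighbours < 2, below threshold.
  Pia: 1 of 7 neighbours ≥ 1, votes yes.
Round 3 — checking thresholds:
  Ana: 1 of 4 neighbours < 4, below threshold.
  Fay: 4 of 4 neighbours ≥ 2, votes yes.
  Gus: 4 of 5 neighbours < 5, below threshold.
  Hana: 2 of 3 neighbours < 3, below threshold.
  Ivy: 3 of 5 neighbours < 5, below threshold.
  Nia: 4 of 5 neighbours ≥ 2, votes yes.
Round 4 — no new yes votes; cascade stops.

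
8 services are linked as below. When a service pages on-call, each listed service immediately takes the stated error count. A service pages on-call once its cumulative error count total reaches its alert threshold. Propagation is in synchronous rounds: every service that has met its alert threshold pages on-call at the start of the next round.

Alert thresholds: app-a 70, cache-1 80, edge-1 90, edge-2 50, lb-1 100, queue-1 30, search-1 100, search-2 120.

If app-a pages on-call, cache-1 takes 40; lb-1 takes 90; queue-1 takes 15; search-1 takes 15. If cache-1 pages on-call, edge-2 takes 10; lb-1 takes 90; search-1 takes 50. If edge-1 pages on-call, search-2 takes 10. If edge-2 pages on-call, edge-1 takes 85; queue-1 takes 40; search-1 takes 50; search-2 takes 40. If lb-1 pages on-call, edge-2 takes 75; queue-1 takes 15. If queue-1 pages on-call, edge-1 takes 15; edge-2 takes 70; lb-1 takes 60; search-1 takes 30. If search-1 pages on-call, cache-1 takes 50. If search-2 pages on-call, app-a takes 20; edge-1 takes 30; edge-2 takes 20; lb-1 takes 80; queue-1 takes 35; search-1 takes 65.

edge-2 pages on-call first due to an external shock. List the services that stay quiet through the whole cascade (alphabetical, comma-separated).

app-a, cache-1, lb-1, search-1, search-2

Round 1 — edge-2 pages on-call (initial).
  edge-1: +85 → 85 < 90
  queue-1: +40 → 40 ≥ 30
  search-1: +50 → 50 < 100
  search-2: +40 → 40 < 120
Round 2 — queue-1 pages on-call.
  edge-1: +15 → 100 ≥ 90
  lb-1: +60 → 60 < 100
  search-1: +30 → 80 < 100
Round 3 — edge-1 pages on-call.
  search-2: +10 → 50 < 120
No further pages.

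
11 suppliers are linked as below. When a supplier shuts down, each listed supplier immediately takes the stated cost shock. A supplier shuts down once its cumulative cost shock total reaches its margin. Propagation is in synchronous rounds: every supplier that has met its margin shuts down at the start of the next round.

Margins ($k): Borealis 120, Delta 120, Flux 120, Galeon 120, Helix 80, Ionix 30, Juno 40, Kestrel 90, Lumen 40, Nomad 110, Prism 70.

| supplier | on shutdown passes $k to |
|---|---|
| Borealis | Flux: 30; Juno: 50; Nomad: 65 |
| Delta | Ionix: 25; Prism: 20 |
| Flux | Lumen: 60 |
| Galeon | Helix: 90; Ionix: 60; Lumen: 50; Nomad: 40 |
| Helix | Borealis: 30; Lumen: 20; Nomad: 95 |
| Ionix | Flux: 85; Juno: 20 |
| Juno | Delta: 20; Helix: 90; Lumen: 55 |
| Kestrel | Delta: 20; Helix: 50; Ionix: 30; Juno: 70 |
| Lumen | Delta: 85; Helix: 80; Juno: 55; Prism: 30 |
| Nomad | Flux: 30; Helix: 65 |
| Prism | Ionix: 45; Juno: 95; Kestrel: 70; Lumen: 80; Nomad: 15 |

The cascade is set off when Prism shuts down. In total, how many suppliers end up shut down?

6

Round 1 — Prism shuts down (initial).
  Ionix: +45 → 45 ≥ 30
  Juno: +95 → 95 ≥ 40
  Kestrel: +70 → 70 < 90
  Lumen: +80 → 80 ≥ 40
  Nomad: +15 → 15 < 110
Round 2 — Ionix, Juno, Lumen shut down.
  Delta: +20+85 → 105 < 120
  Flux: +85 → 85 < 120
  Helix: +90+80 → 170 ≥ 80
Round 3 — Helix shuts down.
  Borealis: +30 → 30 < 120
  Nomad: +95 → 110 ≥ 110
Round 4 — Nomad shuts down.
  Flux: +30 → 115 < 120
No further shutdowns.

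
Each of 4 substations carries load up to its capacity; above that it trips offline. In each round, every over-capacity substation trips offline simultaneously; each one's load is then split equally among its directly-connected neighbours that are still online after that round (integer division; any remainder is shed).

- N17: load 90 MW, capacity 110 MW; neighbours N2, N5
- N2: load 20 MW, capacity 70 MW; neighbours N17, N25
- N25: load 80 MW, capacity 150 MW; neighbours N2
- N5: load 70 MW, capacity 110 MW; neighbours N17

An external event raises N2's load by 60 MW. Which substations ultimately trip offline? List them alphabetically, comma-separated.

N17, N2, N5

Round 1 — N2 at 80 > 70. N2 trips offline.
  N2 sheds 80 MW to N17, N25: 40 each.
    N17: 90+40 = 130 > 110
    N25: 80+40 = 120 ≤ 150
Round 2 — N17 trips offline.
  N17 sheds 130 MW to N5: 130 each.
    N5: 70+130 = 200 > 110
Round 3 — N5 trips offline.
  N5 sheds 200 MW: no online neighbours, lost.
No further trips.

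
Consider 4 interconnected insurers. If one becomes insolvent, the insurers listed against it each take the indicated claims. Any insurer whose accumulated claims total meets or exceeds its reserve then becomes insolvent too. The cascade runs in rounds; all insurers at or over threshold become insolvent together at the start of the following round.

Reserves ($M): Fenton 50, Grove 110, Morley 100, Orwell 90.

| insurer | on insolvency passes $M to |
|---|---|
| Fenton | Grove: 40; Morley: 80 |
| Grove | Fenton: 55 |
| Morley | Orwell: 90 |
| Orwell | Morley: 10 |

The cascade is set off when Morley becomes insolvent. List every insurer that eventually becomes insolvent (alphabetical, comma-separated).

Round 1 — Morley becomes insolvent (initial).
  Orwell: +90 → 90 ≥ 90
Round 2 — Orwell becomes insolvent.
No further insolvencies.

Morley, Orwell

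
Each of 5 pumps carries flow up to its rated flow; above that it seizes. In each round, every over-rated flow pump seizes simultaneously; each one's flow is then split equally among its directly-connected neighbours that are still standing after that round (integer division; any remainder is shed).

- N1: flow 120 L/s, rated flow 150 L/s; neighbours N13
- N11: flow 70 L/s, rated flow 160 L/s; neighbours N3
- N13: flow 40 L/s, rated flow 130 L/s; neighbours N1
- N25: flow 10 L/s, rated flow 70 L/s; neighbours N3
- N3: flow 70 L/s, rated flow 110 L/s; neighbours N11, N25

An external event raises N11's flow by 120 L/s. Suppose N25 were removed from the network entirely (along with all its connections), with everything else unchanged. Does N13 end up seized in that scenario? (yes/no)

no

With N25 removed:
Round 1 — N11 at 190 > 160. N11 seizes.
  N11 sheds 190 L/s to N3: 190 each.
    N3: 70+190 = 260 > 110
Round 2 — N3 seizes.
  N3 sheds 260 L/s: no online neighbours, lost.
No further seizures.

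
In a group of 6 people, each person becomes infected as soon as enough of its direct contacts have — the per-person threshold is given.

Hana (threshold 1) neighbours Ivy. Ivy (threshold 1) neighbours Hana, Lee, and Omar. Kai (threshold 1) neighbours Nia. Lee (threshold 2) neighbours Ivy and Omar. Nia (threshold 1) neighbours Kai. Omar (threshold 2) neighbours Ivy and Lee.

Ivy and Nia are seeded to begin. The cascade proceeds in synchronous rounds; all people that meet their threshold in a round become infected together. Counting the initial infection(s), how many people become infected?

Round 1 — Ivy, Nia become infected (initial).
Round 2 — checking thresholds:
  Hana: 1 of 1 neighbours ≥ 1, becomes infected.
  Kai: 1 of 1 neighbours ≥ 1, becomes infected.
  Lee: 1 of 2 neighbours < 2, holds.
  Omar: 1 of 2 neighbours < 2, holds.
Round 3 — no new infections; cascade stops.

4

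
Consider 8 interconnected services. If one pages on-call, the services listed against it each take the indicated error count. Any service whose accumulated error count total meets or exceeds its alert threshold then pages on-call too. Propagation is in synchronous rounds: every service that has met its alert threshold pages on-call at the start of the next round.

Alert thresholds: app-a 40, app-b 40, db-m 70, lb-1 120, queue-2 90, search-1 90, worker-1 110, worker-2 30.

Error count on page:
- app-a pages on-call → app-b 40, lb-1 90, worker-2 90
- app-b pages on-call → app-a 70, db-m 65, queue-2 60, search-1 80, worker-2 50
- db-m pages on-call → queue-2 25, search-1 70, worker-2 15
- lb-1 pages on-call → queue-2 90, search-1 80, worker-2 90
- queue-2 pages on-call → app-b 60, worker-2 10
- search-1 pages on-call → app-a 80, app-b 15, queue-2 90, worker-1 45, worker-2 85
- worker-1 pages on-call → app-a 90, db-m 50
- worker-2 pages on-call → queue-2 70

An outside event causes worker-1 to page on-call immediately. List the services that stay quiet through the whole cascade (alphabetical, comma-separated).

lb-1

Round 1 — worker-1 pages on-call (initial).
  app-a: +90 → 90 ≥ 40
  db-m: +50 → 50 < 70
Round 2 — app-a pages on-call.
  app-b: +40 → 40 ≥ 40
  lb-1: +90 → 90 < 120
  worker-2: +90 → 90 ≥ 30
Round 3 — app-b, worker-2 page on-call.
  db-m: +65 → 115 ≥ 70
  queue-2: +60+70 → 130 ≥ 90
  search-1: +80 → 80 < 90
Round 4 — db-m, queue-2 page on-call.
  search-1: +70 → 150 ≥ 90
Round 5 — search-1 pages on-call.
No further pages.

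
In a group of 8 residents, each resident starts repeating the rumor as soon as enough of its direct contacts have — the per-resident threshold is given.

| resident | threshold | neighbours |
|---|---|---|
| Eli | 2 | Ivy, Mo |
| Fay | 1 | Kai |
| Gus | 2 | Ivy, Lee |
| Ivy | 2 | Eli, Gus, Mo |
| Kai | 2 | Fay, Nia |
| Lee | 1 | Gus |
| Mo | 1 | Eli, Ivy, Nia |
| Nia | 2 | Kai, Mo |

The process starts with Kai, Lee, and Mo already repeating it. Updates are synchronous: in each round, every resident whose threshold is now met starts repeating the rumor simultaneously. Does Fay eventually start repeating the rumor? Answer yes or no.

Round 1 — Kai, Lee, Mo start repeating the rumor (initial).
Round 2 — checking thresholds:
  Eli: 1 of 2 neighbours < 2, holds.
  Fay: 1 of 1 neighbours ≥ 1, starts repeating the rumor.
  Gus: 1 of 2 neighbours < 2, holds.
  Ivy: 1 of 3 neighbours < 2, holds.
  Nia: 2 of 2 neighbours ≥ 2, starts repeating the rumor.
Round 3 — no new spreads; cascade stops.

yes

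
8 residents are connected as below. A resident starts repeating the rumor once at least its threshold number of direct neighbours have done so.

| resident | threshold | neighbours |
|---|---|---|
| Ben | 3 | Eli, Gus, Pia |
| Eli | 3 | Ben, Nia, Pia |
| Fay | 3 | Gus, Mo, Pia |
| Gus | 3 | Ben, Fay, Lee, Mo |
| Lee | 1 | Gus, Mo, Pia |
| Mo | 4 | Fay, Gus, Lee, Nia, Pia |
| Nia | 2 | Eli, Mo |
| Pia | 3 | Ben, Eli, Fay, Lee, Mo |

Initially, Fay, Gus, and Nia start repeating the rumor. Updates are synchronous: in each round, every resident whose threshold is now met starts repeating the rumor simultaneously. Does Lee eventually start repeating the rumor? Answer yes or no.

Round 1 — Fay, Gus, Nia start repeating the rumor (initial).
Round 2 — checking thresholds:
  Ben: 1 of 3 neighbours < 3, not yet.
  Eli: 1 of 3 neighbours < 3, not yet.
  Lee: 1 of 3 neighbours ≥ 1, starts repeating the rumor.
  Mo: 3 of 5 neighbours < 4, not yet.
  Pia: 1 of 5 neighbours < 3, not yet.
Round 3 — checking thresholds:
  Ben: 1 of 3 neighbours < 3, not yet.
  Eli: 1 of 3 neighbours < 3, not yet.
  Mo: 4 of 5 neighbours ≥ 4, starts repeating the rumor.
  Pia: 2 of 5 neighbours < 3, not yet.
Round 4 — checking thresholds:
  Ben: 1 of 3 neighbours < 3, not yet.
  Eli: 1 of 3 neighbours < 3, not yet.
  Pia: 3 of 5 neighbours ≥ 3, starts repeating the rumor.
Round 5 — no new spreads; cascade stops.

yes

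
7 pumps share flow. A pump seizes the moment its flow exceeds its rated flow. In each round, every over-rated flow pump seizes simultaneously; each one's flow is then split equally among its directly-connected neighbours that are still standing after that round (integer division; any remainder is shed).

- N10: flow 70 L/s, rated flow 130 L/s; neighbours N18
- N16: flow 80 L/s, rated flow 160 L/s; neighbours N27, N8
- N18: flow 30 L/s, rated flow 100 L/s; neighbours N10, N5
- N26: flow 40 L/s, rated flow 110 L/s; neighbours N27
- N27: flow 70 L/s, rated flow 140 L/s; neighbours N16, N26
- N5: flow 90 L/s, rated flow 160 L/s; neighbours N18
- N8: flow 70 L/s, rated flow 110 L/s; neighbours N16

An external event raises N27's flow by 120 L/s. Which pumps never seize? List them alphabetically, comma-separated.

Round 1 — N27 at 190 > 140. N27 seizes.
  N27 sheds 190 L/s to N16, N26: 95 each.
    N16: 80+95 = 175 > 160
    N26: 40+95 = 135 > 110
Round 2 — N16, N26 seize.
  N16 sheds 175 L/s to N8: 175 each.
    N8: 70+175 = 245 > 110
  N26 sheds 135 L/s: no online neighbours, lost.
Round 3 — N8 seizes.
  N8 sheds 245 L/s: no online neighbours, lost.
No further seizures.

N10, N18, N5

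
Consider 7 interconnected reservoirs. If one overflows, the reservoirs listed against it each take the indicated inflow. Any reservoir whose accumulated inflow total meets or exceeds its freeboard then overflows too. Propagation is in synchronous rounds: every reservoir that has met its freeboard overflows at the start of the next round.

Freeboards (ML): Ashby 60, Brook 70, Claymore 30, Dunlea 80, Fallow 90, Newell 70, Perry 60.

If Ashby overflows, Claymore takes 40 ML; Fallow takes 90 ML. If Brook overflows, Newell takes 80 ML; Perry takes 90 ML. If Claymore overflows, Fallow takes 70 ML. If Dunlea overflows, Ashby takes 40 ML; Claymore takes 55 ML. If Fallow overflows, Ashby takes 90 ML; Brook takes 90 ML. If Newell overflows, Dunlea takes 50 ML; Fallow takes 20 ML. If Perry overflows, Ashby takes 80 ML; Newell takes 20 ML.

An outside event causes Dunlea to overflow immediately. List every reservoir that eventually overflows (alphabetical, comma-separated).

Claymore, Dunlea

Round 1 — Dunlea overflows (initial).
  Ashby: +40 → 40 < 60
  Claymore: +55 → 55 ≥ 30
Round 2 — Claymore overflows.
  Fallow: +70 → 70 < 90
No further overflows.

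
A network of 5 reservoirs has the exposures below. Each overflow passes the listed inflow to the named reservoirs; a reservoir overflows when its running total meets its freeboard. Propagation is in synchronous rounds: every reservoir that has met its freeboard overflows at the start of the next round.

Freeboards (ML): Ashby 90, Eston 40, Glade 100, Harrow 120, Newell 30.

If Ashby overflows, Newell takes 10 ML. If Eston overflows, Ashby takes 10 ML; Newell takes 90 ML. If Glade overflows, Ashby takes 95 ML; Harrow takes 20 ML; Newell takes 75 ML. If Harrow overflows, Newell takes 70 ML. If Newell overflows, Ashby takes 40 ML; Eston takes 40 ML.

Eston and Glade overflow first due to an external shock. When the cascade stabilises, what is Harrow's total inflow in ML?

20

Round 1 — Eston, Glade overflow (initial).
  Ashby: +10+95 → 105 ≥ 90
  Harrow: +20 → 20 < 120
  Newell: +90+75 → 165 ≥ 30
Round 2 — Ashby, Newell overflow.
No further overflows.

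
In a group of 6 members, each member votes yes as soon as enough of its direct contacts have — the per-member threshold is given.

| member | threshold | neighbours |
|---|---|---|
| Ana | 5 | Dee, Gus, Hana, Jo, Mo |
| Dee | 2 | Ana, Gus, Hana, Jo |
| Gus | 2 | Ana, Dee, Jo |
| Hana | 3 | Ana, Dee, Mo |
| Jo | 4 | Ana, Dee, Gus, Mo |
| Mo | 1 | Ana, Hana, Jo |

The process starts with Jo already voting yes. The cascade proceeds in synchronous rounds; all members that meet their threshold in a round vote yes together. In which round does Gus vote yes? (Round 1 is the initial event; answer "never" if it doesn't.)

Round 1 — Jo votes yes (initial).
Round 2 — checking thresholds:
  Ana: 1 of 5 neighbours < 5, holds.
  Dee: 1 of 4 neighbours < 2, holds.
  Gus: 1 of 3 neighbours < 2, holds.
  Mo: 1 of 3 neighbours ≥ 1, votes yes.
Round 3 — no new yes votes; cascade stops.

never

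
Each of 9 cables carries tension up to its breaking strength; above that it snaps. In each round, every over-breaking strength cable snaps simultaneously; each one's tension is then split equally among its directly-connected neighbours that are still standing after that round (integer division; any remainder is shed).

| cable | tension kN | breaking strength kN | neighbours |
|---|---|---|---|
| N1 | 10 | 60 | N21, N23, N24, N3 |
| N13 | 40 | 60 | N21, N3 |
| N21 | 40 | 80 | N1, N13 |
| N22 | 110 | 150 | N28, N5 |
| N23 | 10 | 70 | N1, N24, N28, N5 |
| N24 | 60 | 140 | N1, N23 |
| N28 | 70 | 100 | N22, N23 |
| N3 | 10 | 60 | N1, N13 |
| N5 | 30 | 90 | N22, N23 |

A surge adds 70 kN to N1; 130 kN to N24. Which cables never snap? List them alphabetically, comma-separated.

N13, N21, N3

Round 1 — N1 at 80 > 60; N24 at 190 > 140. N1, N24 snap.
  N1 sheds 80 kN to N21, N23, N3: 26 each (2 lost).
    N21: 40+26 = 66 ≤ 80
    N23: 10+26 = 36 ≤ 70
    N3: 10+26 = 36 ≤ 60
  N24 sheds 190 kN to N23: 190 each.
    N23: 36+190 = 226 > 70
Round 2 — N23 snaps.
  N23 sheds 226 kN to N28, N5: 113 each.
    N28: 70+113 = 183 > 100
    N5: 30+113 = 143 > 90
Round 3 — N28, N5 snap.
  N28 sheds 183 kN to N22: 183 each.
    N22: 110+183 = 293 > 150
  N5 sheds 143 kN to N22: 143 each.
    N22: 293+143 = 436 > 150
Round 4 — N22 snaps.
  N22 sheds 436 kN: no online neighbours, lost.
No further breaks.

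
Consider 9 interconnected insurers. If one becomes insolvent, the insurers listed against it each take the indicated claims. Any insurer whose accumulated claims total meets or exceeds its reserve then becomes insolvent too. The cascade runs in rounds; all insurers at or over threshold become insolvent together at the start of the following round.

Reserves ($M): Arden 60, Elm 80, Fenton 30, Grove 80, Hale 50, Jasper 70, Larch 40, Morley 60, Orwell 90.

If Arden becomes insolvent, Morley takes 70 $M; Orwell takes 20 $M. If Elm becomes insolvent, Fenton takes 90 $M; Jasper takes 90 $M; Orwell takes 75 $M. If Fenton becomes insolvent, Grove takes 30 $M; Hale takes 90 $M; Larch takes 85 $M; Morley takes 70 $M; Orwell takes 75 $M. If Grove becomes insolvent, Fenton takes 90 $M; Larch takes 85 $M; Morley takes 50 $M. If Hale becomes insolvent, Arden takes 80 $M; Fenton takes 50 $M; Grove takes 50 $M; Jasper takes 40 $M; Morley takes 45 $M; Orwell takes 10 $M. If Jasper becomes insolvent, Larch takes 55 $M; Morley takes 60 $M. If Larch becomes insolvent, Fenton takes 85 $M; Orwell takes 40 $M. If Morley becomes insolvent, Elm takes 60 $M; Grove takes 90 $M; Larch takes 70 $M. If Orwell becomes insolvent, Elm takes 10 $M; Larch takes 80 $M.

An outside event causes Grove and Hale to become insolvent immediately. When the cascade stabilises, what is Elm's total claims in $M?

70

Round 1 — Grove, Hale become insolvent (initial).
  Arden: +80 → 80 ≥ 60
  Fenton: +90+50 → 140 ≥ 30
  Jasper: +40 → 40 < 70
  Larch: +85 → 85 ≥ 40
  Morley: +50+45 → 95 ≥ 60
  Orwell: +10 → 10 < 90
Round 2 — Arden, Fenton, Larch, Morley become insolvent.
  Elm: +60 → 60 < 80
  Orwell: +20+75+40 → 145 ≥ 90
Round 3 — Orwell becomes insolvent.
  Elm: +10 → 70 < 80
No further insolvencies.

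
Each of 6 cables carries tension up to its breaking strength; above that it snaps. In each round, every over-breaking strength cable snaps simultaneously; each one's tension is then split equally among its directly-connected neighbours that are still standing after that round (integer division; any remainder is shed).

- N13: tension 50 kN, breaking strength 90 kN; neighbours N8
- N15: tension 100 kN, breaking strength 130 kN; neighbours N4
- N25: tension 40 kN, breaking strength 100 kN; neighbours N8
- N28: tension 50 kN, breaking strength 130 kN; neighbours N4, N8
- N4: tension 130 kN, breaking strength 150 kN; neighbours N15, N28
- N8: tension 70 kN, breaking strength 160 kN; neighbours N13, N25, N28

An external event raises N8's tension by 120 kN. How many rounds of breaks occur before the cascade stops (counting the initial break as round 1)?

2

Round 1 — N8 at 190 > 160. N8 snaps.
  N8 sheds 190 kN to N13, N25, N28: 63 each (1 lost).
    N13: 50+63 = 113 > 90
    N25: 40+63 = 103 > 100
    N28: 50+63 = 113 ≤ 130
Round 2 — N13, N25 snap.
  N13 sheds 113 kN: no online neighbours, lost.
  N25 sheds 103 kN: no online neighbours, lost.
No further breaks.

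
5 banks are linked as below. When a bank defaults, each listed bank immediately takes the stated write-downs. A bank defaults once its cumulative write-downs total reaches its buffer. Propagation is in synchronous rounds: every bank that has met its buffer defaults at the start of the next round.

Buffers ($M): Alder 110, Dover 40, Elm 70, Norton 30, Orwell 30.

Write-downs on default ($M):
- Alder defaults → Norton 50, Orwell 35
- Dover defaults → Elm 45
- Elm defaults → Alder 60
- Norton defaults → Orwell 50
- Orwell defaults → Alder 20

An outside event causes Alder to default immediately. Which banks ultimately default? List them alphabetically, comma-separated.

Round 1 — Alder defaults (initial).
  Norton: +50 → 50 ≥ 30
  Orwell: +35 → 35 ≥ 30
Round 2 — Norton, Orwell default.
No further defaults.

Alder, Norton, Orwell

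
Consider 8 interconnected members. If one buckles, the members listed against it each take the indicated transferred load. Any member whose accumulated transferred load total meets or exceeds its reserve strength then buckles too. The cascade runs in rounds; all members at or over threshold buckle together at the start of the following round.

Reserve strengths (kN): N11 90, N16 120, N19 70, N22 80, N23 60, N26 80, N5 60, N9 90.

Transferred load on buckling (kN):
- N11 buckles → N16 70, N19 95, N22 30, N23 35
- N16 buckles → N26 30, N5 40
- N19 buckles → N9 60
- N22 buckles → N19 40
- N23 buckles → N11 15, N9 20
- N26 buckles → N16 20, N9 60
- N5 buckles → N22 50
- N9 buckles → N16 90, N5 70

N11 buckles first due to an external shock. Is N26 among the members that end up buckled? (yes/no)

no

Round 1 — N11 buckles (initial).
  N16: +70 → 70 < 120
  N19: +95 → 95 ≥ 70
  N22: +30 → 30 < 80
  N23: +35 → 35 < 60
Round 2 — N19 buckles.
  N9: +60 → 60 < 90
No further bucklings.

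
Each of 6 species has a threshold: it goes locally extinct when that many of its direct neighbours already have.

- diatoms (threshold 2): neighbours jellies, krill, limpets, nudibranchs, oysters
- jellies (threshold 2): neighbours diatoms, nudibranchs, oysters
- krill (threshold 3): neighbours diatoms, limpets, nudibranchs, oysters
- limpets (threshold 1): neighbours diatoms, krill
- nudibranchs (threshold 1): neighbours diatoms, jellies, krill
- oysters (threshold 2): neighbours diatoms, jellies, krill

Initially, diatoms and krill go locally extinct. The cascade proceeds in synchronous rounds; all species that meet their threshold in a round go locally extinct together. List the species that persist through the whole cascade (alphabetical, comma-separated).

none

Round 1 — diatoms, krill go locally extinct (initial).
Round 2 — checking thresholds:
  jellies: 1 of 3 neighbours < 2, below threshold.
  limpets: 2 of 2 neighbours ≥ 1, goes locally extinct.
  nudibranchs: 2 of 3 neighbours ≥ 1, goes locally extinct.
  oysters: 2 of 3 neighbours ≥ 2, goes locally extinct.
Round 3 — checking thresholds:
  jellies: 3 of 3 neighbours ≥ 2, goes locally extinct.
Round 4 — no new extinctions; cascade stops.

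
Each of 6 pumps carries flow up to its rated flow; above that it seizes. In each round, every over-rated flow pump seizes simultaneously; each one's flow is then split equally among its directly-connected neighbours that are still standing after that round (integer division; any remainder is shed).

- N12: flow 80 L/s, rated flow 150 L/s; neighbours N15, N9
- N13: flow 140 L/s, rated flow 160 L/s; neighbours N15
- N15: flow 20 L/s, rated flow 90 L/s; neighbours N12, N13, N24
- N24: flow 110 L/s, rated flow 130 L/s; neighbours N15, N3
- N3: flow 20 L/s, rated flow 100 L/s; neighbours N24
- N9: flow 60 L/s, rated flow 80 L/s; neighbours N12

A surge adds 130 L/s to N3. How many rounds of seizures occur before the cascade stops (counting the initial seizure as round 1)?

5

Round 1 — N3 at 150 > 100. N3 seizes.
  N3 sheds 150 L/s to N24: 150 each.
    N24: 110+150 = 260 > 130
Round 2 — N24 seizes.
  N24 sheds 260 L/s to N15: 260 each.
    N15: 20+260 = 280 > 90
Round 3 — N15 seizes.
  N15 sheds 280 L/s to N12, N13: 140 each.
    N12: 80+140 = 220 > 150
    N13: 140+140 = 280 > 160
Round 4 — N12, N13 seize.
  N12 sheds 220 L/s to N9: 220 each.
    N9: 60+220 = 280 > 80
  N13 sheds 280 L/s: no online neighbours, lost.
Round 5 — N9 seizes.
  N9 sheds 280 L/s: no online neighbours, lost.
No further seizures.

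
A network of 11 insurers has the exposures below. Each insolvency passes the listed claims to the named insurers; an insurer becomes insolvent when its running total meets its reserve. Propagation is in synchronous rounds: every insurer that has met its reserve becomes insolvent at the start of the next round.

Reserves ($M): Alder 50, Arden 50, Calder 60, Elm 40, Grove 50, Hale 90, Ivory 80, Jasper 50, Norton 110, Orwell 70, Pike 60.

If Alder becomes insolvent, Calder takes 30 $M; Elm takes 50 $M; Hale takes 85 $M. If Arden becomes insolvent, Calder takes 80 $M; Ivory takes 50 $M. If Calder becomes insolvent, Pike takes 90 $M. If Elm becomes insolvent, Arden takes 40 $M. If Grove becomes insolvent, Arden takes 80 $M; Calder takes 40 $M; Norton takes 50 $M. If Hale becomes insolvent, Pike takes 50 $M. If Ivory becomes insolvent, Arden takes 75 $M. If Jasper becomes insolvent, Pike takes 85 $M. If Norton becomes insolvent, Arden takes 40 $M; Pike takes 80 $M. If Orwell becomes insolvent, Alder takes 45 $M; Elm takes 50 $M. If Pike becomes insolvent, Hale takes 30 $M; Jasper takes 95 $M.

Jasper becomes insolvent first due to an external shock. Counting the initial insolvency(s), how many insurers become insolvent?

2

Round 1 — Jasper becomes insolvent (initial).
  Pike: +85 → 85 ≥ 60
Round 2 — Pike becomes insolvent.
  Hale: +30 → 30 < 90
No further insolvencies.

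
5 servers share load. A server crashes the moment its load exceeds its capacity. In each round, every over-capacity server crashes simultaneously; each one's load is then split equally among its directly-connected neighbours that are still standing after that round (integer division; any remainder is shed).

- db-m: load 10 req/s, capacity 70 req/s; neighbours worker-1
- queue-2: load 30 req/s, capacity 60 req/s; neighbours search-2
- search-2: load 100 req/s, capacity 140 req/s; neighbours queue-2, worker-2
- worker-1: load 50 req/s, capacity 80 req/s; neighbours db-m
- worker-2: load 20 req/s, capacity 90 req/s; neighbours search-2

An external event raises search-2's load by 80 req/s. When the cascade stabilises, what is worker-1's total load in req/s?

50

Round 1 — search-2 at 180 > 140. search-2 crashes.
  search-2 sheds 180 req/s to queue-2, worker-2: 90 each.
    queue-2: 30+90 = 120 > 60
    worker-2: 20+90 = 110 > 90
Round 2 — queue-2, worker-2 crash.
  queue-2 sheds 120 req/s: no online neighbours, lost.
  worker-2 sheds 110 req/s: no online neighbours, lost.
No further crashes.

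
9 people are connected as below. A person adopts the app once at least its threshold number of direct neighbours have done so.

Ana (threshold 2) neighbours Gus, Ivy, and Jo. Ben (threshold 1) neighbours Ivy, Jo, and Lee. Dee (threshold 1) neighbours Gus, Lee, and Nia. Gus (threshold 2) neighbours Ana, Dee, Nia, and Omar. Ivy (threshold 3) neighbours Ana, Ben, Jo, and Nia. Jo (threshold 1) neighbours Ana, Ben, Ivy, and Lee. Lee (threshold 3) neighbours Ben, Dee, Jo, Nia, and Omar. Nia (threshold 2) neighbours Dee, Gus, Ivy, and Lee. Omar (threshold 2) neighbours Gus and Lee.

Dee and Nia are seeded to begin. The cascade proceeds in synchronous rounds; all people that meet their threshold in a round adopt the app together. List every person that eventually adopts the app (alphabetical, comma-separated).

Round 1 — Dee, Nia adopt the app (initial).
Round 2 — checking thresholds:
  Gus: 2 of 4 neighbours ≥ 2, adopts the app.
  Ivy: 1 of 4 neighbours < 3, not yet.
  Lee: 2 of 5 neighbours < 3, not yet.
Round 3 — no new adoptions; cascade stops.

Dee, Gus, Nia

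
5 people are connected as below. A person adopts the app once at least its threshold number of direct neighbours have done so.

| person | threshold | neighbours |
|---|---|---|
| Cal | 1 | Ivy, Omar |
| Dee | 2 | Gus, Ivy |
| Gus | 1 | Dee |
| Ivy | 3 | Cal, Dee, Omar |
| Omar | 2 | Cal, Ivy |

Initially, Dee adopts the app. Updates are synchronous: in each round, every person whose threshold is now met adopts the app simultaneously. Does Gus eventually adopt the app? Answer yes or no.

Round 1 — Dee adopts the app (initial).
Round 2 — checking thresholds:
  Gus: 1 of 1 neighbours ≥ 1, adopts the app.
  Ivy: 1 of 3 neighbours < 3, not yet.
Round 3 — no new adoptions; cascade stops.

yes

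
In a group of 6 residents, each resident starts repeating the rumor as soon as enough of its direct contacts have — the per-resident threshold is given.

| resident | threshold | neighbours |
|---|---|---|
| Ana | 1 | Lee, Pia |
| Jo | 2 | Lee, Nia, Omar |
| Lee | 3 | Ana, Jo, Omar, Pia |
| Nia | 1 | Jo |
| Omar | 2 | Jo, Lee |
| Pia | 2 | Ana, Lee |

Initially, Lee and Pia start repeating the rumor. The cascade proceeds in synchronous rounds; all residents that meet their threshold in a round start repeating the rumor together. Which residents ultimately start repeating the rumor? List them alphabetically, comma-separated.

Round 1 — Lee, Pia start repeating the rumor (initial).
Round 2 — checking thresholds:
  Ana: 2 of 2 neighbours ≥ 1, starts repeating the rumor.
  Jo: 1 of 3 neighbours < 2, holds.
  Omar: 1 of 2 neighbours < 2, holds.
Round 3 — no new spreads; cascade stops.

Ana, Lee, Pia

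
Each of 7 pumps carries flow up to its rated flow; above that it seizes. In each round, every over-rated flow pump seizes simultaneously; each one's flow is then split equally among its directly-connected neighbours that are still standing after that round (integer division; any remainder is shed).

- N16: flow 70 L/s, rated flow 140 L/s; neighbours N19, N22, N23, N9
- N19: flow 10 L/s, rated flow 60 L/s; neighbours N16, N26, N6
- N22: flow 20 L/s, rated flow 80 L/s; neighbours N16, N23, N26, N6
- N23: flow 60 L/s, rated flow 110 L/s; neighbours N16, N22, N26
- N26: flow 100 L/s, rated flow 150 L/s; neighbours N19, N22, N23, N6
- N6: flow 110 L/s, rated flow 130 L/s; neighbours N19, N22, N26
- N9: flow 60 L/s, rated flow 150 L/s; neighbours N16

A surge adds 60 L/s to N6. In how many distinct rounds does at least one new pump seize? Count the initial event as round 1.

Round 1 — N6 at 170 > 130. N6 seizes.
  N6 sheds 170 L/s to N19, N22, N26: 56 each (2 lost).
    N19: 10+56 = 66 > 60
    N22: 20+56 = 76 ≤ 80
    N26: 100+56 = 156 > 150
Round 2 — N19, N26 seize.
  N19 sheds 66 L/s to N16: 66 each.
    N16: 70+66 = 136 ≤ 140
  N26 sheds 156 L/s to N22, N23: 78 each.
    N22: 76+78 = 154 > 80
    N23: 60+78 = 138 > 110
Round 3 — N22, N23 seize.
  N22 sheds 154 L/s to N16: 154 each.
    N16: 136+154 = 290 > 140
  N23 sheds 138 L/s to N16: 138 each.
    N16: 290+138 = 428 > 140
Round 4 — N16 seizes.
  N16 sheds 428 L/s to N9: 428 each.
    N9: 60+428 = 488 > 150
Round 5 — N9 seizes.
  N9 sheds 488 L/s: no online neighbours, lost.
No further seizures.

5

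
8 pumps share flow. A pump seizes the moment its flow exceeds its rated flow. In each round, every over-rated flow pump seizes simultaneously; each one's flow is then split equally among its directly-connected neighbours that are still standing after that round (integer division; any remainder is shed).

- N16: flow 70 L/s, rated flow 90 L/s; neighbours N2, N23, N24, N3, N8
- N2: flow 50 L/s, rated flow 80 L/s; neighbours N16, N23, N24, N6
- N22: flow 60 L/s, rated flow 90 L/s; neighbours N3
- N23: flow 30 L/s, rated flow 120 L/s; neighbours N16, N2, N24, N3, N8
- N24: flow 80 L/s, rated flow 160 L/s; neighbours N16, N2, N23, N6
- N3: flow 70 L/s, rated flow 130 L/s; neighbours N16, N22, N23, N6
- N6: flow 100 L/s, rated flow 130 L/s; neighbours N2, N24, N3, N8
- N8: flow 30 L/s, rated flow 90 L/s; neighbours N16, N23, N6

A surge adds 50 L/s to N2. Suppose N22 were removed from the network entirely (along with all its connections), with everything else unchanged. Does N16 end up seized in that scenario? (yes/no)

With N22 removed:
Round 1 — N2 at 100 > 80. N2 seizes.
  N2 sheds 100 L/s to N16, N23, N24, N6: 25 each.
    N16: 70+25 = 95 > 90
    N23: 30+25 = 55 ≤ 120
    N24: 80+25 = 105 ≤ 160
    N6: 100+25 = 125 ≤ 130
Round 2 — N16 seizes.
  N16 sheds 95 L/s to N23, N24, N3, N8: 23 each (3 lost).
    N23: 55+23 = 78 ≤ 120
    N24: 105+23 = 128 ≤ 160
    N3: 70+23 = 93 ≤ 130
    N8: 30+23 = 53 ≤ 90
No further seizures.

yes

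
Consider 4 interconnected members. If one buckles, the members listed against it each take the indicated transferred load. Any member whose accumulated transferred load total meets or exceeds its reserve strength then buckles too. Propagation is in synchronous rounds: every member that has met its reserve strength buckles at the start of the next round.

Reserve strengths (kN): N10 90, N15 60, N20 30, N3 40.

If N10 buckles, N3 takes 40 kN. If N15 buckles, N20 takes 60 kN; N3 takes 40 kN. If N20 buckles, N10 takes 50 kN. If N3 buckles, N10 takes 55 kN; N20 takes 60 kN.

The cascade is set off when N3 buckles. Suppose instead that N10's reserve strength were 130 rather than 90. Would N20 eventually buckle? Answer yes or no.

With N10's reserve strength at 130:
Round 1 — N3 buckles (initial).
  N10: +55 → 55 < 130
  N20: +60 → 60 ≥ 30
Round 2 — N20 buckles.
  N10: +50 → 105 < 130
No further bucklings.

yes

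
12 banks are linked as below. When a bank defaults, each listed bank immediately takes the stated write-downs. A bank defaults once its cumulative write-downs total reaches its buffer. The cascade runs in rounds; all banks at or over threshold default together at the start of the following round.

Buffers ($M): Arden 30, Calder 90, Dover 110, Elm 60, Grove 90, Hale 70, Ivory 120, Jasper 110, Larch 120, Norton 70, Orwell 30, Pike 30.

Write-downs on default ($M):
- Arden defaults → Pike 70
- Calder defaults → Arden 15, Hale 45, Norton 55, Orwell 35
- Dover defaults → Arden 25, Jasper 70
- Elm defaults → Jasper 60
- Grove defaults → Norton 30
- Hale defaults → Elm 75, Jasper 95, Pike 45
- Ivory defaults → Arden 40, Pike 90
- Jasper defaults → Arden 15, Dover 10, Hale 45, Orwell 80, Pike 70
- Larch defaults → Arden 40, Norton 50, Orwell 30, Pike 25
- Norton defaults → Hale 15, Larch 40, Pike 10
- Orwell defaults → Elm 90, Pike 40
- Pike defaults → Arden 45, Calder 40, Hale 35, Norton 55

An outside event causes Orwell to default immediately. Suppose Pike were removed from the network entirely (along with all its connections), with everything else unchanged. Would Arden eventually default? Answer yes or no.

no

With Pike removed:
Round 1 — Orwell defaults (initial).
  Elm: +90 → 90 ≥ 60
Round 2 — Elm defaults.
  Jasper: +60 → 60 < 110
No further defaults.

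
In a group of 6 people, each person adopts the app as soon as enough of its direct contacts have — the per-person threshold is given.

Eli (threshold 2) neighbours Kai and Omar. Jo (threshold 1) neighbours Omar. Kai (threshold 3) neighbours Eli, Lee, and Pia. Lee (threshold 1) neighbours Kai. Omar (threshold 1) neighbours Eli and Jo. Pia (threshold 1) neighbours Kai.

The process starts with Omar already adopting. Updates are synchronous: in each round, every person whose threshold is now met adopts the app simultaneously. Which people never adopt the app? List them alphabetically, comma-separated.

Eli, Kai, Lee, Pia

Round 1 — Omar adopts the app (initial).
Round 2 — checking thresholds:
  Eli: 1 of 2 neighbours < 2, below threshold.
  Jo: 1 of 1 neighbours ≥ 1, adopts the app.
Round 3 — no new adoptions; cascade stops.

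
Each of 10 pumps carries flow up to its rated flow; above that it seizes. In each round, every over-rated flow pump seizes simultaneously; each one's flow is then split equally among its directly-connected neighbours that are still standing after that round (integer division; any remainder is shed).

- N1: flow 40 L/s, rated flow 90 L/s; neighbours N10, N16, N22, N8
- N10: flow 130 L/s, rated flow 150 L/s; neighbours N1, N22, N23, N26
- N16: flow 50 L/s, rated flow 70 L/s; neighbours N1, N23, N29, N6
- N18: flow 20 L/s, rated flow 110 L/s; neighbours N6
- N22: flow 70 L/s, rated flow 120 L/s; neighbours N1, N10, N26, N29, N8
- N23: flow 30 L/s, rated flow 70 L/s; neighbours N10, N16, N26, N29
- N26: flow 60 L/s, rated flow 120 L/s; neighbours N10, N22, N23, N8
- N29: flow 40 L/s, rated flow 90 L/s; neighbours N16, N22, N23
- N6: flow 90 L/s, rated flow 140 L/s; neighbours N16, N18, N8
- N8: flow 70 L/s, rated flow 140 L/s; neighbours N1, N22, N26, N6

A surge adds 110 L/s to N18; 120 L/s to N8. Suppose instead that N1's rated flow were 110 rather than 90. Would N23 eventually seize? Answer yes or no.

yes

With N1's rated flow at 110:
Round 1 — N18 at 130 > 110; N8 at 190 > 140. N18, N8 seize.
  N18 sheds 130 L/s to N6: 130 each.
    N6: 90+130 = 220 > 140
  N8 sheds 190 L/s to N1, N22, N26, N6: 47 each (2 lost).
    N1: 40+47 = 87 ≤ 110
    N22: 70+47 = 117 ≤ 120
    N26: 60+47 = 107 ≤ 120
    N6: 220+47 = 267 > 140
Round 2 — N6 seizes.
  N6 sheds 267 L/s to N16: 267 each.
    N16: 50+267 = 317 > 70
Round 3 — N16 seizes.
  N16 sheds 317 L/s to N1, N23, N29: 105 each (2 lost).
    N1: 87+105 = 192 > 110
    N23: 30+105 = 135 > 70
    N29: 40+105 = 145 > 90
Round 4 — N1, N23, N29 seize.
  N1 sheds 192 L/s to N10, N22: 96 each.
    N10: 130+96 = 226 > 150
    N22: 117+96 = 213 > 120
  N23 sheds 135 L/s to N10, N26: 67 each (1 lost).
    N10: 226+67 = 293 > 150
    N26: 107+67 = 174 > 120
  N29 sheds 145 L/s to N22: 145 each.
    N22: 213+145 = 358 > 120
Round 5 — N10, N22, N26 seize.
  N10 sheds 293 L/s: no online neighbours, lost.
  N22 sheds 358 L/s: no online neighbours, lost.
  N26 sheds 174 L/s: no online neighbours, lost.
No further seizures.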